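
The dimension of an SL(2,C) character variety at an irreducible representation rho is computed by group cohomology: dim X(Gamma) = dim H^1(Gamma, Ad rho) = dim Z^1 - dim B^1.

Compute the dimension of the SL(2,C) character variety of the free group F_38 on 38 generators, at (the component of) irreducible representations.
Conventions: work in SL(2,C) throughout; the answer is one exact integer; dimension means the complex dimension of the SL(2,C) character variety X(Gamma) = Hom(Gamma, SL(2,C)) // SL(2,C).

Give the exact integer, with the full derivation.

111

Here Gamma is free of rank 38 — no relator constrains a cocycle.
So Z^1 = (sl_2)^38 in full: dim Z^1 = 114.
Irreducibility makes the coboundary map sl_2 -> Z^1 injective (trivial centralizer), so dim B^1 = 3.
dim H^1 = 114 - 3 = 111, which is dim X.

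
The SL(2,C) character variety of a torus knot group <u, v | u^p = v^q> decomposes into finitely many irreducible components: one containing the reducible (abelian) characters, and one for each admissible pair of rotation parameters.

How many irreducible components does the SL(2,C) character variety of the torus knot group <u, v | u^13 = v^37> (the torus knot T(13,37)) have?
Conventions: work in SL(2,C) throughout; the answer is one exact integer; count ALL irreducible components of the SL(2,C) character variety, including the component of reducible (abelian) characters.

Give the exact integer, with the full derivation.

217

Gamma = < u, v | u^13 = v^37 > (torus knot T(13,37)); the central element u^13 = v^37 acts as +I or -I in any irreducible SL(2,C) representation.
This locks tr(u) to 2*cos(pi*alpha/13), alpha in 1..12, and tr(v) to 2*cos(pi*beta/37), beta in 1..36, on each component of irreducible characters.
Consistency of u^13 = (-1)^alpha I with v^37 = (-1)^beta I forces alpha = beta (mod 2).
count pairs: odd alpha (6 choices) x odd beta (18), plus even alpha (6) x even beta (18): 6*18 + 6*18 = 216.
That is 216 components of irreducible characters, and with the reducible (abelian) component the total is 217.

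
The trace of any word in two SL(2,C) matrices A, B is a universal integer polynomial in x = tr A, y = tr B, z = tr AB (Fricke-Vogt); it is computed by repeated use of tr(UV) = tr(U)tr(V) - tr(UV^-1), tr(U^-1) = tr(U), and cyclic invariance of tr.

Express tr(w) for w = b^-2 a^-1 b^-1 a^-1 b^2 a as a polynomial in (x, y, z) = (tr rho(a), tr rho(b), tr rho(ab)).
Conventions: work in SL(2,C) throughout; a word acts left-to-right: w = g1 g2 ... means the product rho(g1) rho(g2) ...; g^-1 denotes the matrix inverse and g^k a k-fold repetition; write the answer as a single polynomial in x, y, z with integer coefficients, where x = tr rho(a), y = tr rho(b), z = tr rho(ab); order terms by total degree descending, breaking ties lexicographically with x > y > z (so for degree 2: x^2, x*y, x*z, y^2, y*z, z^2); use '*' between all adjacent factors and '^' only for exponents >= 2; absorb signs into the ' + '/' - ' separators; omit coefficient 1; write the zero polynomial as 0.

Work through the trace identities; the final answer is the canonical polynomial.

-x*y^3*z^2 + x^2*y^2*z + y^4*z + y^2*z^3 - 4*y^2*z + z

trace(b^2) = trace(b)*trace(b) - trace(1)  (reduce the b square) = y^2 - 2
trace(b^2 a) = trace(b)*trace(a b) - trace(a)  (reduce the b square) = y*z - x
and trace(a^-1 b^2) = trace(b^2)*trace(a) - trace(b^2 a)  (eliminate a^-1) = x*y^2 - y*z - x
and trace(b^2 a b) = trace(b)*trace(a b^2) - trace(a b)  (reduce the b square) = y^2*z - x*y - z
next, trace(a b a b) = trace(b a)*trace(b a) - trace(1)  (split on b) = z^2 - 2
trace(a b a) = trace(a)*trace(b a) - trace(b)  (reduce the a square) = x*z - y
trace(b^2 a b a) = trace(b)*trace(a b a b) - trace(a b a)  (reduce the b square) = y*z^2 - x*z - y
trace(b^2 a b a^-1) = trace(b^2 a b)*trace(a) - trace(b^2 a b a)  (eliminate a^-1) = x*y^2*z - x^2*y - y*z^2 + y
trace(a^-2 b^2 a b) = trace(b^2 a b a^-1)*trace(a) - trace(b^2 a b)  (eliminate a^-1) = x^2*y^2*z - x^3*y - x*y*z^2 - y^2*z + 2*x*y + z
trace(a^-2 b^2 a b^-1) = trace(a^-2 b^2 a)*trace(b) - trace(a^-2 b^2 a b)  (eliminate b^-1) = -x^2*y^2*z + x^3*y + x*y^3 + x*y*z^2 - 3*x*y - z
and trace(a^-1 b^2 a b^-2 a^-1) = trace(a^-2 b^2 a b^-1)*trace(b) - trace(a^-2 b^2 a)  (eliminate b^-1) = -x^2*y^3*z + x^3*y^2 + x*y^4 + x*y^2*z^2 - 4*x*y^2 + x
and trace(b a^2 b) = trace(a)*trace(b^2 a) - trace(b^2)  (reduce the a square) = x*y*z - x^2 - y^2 + 2
trace(b^2 a^2 b) = trace(b)*trace(b a^2 b) - trace(b a^2)  (reduce the b square) = x*y^2*z - x^2*y - y^3 - x*z + 3*y
next, trace(b^2 a^2 b a) = trace(a)*trace(b a b^2 a) - trace(b a b^2)  (reduce the a square) = x*y*z^2 - x^2*z - y^2*z + z
next, trace(a b a^-1 b^2 a) = trace(b^2 a^2 b)*trace(a) - trace(b^2 a^2 b a)  (eliminate a^-1) = x^2*y^2*z - x^3*y - x*y^3 - x*y*z^2 + y^2*z + 3*x*y - z
next, trace(b^2 a b a b) = trace(b)*trace(b a b a b) - trace(b a b a)  (reduce the b square) = y^2*z^2 - x*y*z - y^2 - z^2 + 2
and trace(a b a b a b) = trace(b a b a)*trace(b a) - trace(a b)  (split on b) = z^3 - 3*z
and trace(a b a b a) = trace(a)*trace(b a b a) - trace(b a b)  (reduce the a square) = x*z^2 - y*z - x
trace(b^2 a b a b a) = trace(b)*trace(a b a b a b) - trace(a b a b a)  (reduce the b square) = y*z^3 - x*z^2 - 2*y*z + x
trace(a b a^-1 b^2 a b) = trace(b^2 a b a b)*trace(a) - trace(b^2 a b a b a)  (eliminate a^-1) = x*y^2*z^2 - x^2*y*z - y*z^3 - x*y^2 + 2*y*z + x
and trace(b a^-1 b^2 a b^-1 a) = trace(a b a^-1 b^2 a)*trace(b) - trace(a b a^-1 b^2 a b)  (eliminate b^-1) = x^2*y^3*z - x^3*y^2 - x*y^4 - 2*x*y^2*z^2 + x^2*y*z + y^3*z + y*z^3 + 4*x*y^2 - 3*y*z - x
next, trace(b^-1 a^-1 b a^-1 b^2 a) = trace(b a^-1 b^2 a b^-1)*trace(a) - trace(b a^-1 b^2 a b^-1 a)  (eliminate a^-1) = -x^2*y^3*z + x^3*y^2 + x*y^4 + 2*x*y^2*z^2 - x^2*y*z - y^3*z - y*z^3 - 3*x*y^2 + 3*y*z - x
trace(b^3) = trace(b)*trace(b^2) - trace(b)  (reduce the b square) = y^3 - 3*y
trace(b a^-1 b^2) = trace(b^3)*trace(a) - trace(b^3 a)  (eliminate a^-1) = x*y^3 - y^2*z - 2*x*y + z
trace(a^-1 b^2 a b^-2 a^-1 b) = trace(b^-1 a^-1 b a^-1 b^2 a)*trace(b) - trace(b^-1 a^-1 b a^-1 b^2 a b)  (eliminate b^-1) = -x^2*y^4*z + x^3*y^3 + x*y^5 + 2*x*y^3*z^2 - x^2*y^2*z - y^4*z - y^2*z^3 - 4*x*y^3 + 4*y^2*z + x*y - z
and trace(b^-2 a^-1 b^-1 a^-1 b^2 a) = trace(a^-1 b^2 a b^-2 a^-1)*trace(b) - trace(a^-1 b^2 a b^-2 a^-1 b)  (eliminate b^-1) = -x*y^3*z^2 + x^2*y^2*z + y^4*z + y^2*z^3 - 4*y^2*z + z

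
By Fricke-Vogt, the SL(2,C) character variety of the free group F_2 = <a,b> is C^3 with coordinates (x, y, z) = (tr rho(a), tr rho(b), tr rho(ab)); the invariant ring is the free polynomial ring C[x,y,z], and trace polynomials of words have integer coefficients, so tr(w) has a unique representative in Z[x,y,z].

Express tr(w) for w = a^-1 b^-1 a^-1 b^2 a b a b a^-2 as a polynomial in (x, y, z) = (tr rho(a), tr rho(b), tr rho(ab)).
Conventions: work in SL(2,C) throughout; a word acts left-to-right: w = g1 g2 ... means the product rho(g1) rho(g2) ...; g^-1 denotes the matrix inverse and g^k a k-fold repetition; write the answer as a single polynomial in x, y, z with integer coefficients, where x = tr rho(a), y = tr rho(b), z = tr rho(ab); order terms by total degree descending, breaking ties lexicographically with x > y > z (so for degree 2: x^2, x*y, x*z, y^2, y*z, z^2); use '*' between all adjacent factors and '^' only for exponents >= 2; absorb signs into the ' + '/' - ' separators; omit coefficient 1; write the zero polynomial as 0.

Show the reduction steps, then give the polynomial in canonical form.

x^3*y^2*z^3 - x^4*y*z^2 - x^2*y^3*z^2 - x^2*y*z^4 - x*y^2*z^3 + x^2*y^3 + 5*x^2*y*z^2 + y^3*z^2 + y*z^4 - x*y^2*z - 2*x^2*y - y^3 - 4*y*z^2 + x*z + 3*y

use: trace(a b a b) = trace(b a)*trace(b a) - trace(1)   [split at repeated b] = z^2 - 2
trace(a b a) = trace(a)*trace(b a) - trace(b) = x*z - y
trace(b a b a b) = trace(b)*trace(a b a b) - trace(a b a) = y*z^2 - x*z - y
trace(b^2 a b a b) = trace(b)*trace(b a b a b) - trace(b a b a) = y^2*z^2 - x*y*z - y^2 - z^2 + 2
trace(a b a b a b) = trace(b a b a)*trace(b a) - trace(a b)   [split at repeated b] = z^3 - 3*z
apply: trace(b a b) = trace(b)*trace(a b) - trace(a) = y*z - x
trace(a b a b a) = trace(a)*trace(b a b a) - trace(b a b) = x*z^2 - y*z - x
trace(b^2 a b a b a) = trace(b)*trace(a b a b a b) - trace(a b a b a) = y*z^3 - x*z^2 - 2*y*z + x
use: trace(b^2 a b a b a^-1) = trace(b^2 a b a b)*trace(a) - trace(b^2 a b a b a) = x*y^2*z^2 - x^2*y*z - y*z^3 - x*y^2 + 2*y*z + x
use: trace(a^-2 b^2 a b a b) = trace(b^2 a b a b a^-1)*trace(a) - trace(b^2 a b a b) = x^2*y^2*z^2 - x^3*y*z - x*y*z^3 - x^2*y^2 - y^2*z^2 + 3*x*y*z + x^2 + y^2 + z^2 - 2
trace(b^2 a b a b a^-3) = trace(a^-2 b^2 a b a b)*trace(a) - trace(a^-2 b^2 a b a b a) = x^3*y^2*z^2 - x^4*y*z - x^2*y*z^3 - x^3*y^2 - 2*x*y^2*z^2 + 4*x^2*y*z + y*z^3 + x^3 + 2*x*y^2 + x*z^2 - 2*y*z - 3*x
use: trace(a^-1 b^2 a b a b a^-3) = trace(b^2 a b a b a^-3)*trace(a) - trace(b^2 a b a b a^-2) = x^4*y^2*z^2 - x^5*y*z - x^3*y*z^3 - x^4*y^2 - 3*x^2*y^2*z^2 + 5*x^3*y*z + 2*x*y*z^3 + x^4 + 3*x^2*y^2 + x^2*z^2 + y^2*z^2 - 5*x*y*z - 4*x^2 - y^2 - z^2 + 2
trace(b^2 a b a b^2) = trace(b)*trace(b a b a b^2) - trace(b a b a b) = y^3*z^2 - x*y^2*z - y^3 - 2*y*z^2 + x*z + 3*y
trace(b^2 a b) = trace(b)*trace(b a b) - trace(b a) = y^2*z - x*y - z
apply: trace(a b^2 a b a) = trace(a)*trace(b^2 a b a) - trace(b^2 a b) = x*y*z^2 - x^2*z - y^2*z + z
trace(b^2 a b a b^2 a) = trace(b)*trace(a b^2 a b a b) - trace(a b^2 a b a) = y^2*z^3 - 2*x*y*z^2 + x^2*z - y^2*z + x*y - z
trace(b a^-1 b^2 a b a b) = trace(b^2 a b a b^2)*trace(a) - trace(b^2 a b a b^2 a) = x*y^3*z^2 - x^2*y^2*z - y^2*z^3 - x*y^3 + y^2*z + 2*x*y + z
apply: trace(b^2 a b a b a b) = trace(b)*trace(b a b a b a b) - trace(b a b a b a) = y^2*z^3 - x*y*z^2 - 2*y^2*z - z^3 + x*y + 3*z
trace(a b a b a b a b) = trace(a b)*trace(a b a b a b) - trace(a^-1 b^-1 a^-1 b^-1)   [split at repeated a] = z^4 - 4*z^2 + 2
apply: trace(a b a b a b a) = trace(a)*trace(b a b a b a) - trace(b a b a b) = x*z^3 - y*z^2 - 2*x*z + y
apply: trace(b^2 a b a b a b a) = trace(b)*trace(a b a b a b a b) - trace(a b a b a b a) = y*z^4 - x*z^3 - 3*y*z^2 + 2*x*z + y
apply: trace(b a^-1 b^2 a b a b a) = trace(b^2 a b a b a b)*trace(a) - trace(b^2 a b a b a b a) = x*y^2*z^3 - x^2*y*z^2 - y*z^4 - 2*x*y^2*z + x^2*y + 3*y*z^2 + x*z - y
apply: trace(a^-1 b a^-1 b^2 a b a b) = trace(b a^-1 b^2 a b a b)*trace(a) - trace(b a^-1 b^2 a b a b a) = x^2*y^3*z^2 - x^3*y^2*z - 2*x*y^2*z^3 - x^2*y^3 + x^2*y*z^2 + y*z^4 + 3*x*y^2*z + x^2*y - 3*y*z^2 + y
apply: trace(a^-2 b a^-1 b^2 a b a b) = trace(a^-1 b a^-1 b^2 a b a b)*trace(a) - trace(a^-1 b a^-1 b^2 a b a b a) = x^3*y^3*z^2 - x^4*y^2*z - 2*x^2*y^2*z^3 - x^3*y^3 + x^3*y*z^2 - x*y^3*z^2 + x*y*z^4 + 4*x^2*y^2*z + y^2*z^3 + x^3*y + x*y^3 - 3*x*y*z^2 - y^2*z - x*y - z
use: trace(a^-1 b^2 a b a b a^-3 b) = trace(a^-2 b a^-1 b^2 a b a b)*trace(a) - trace(a^-2 b a^-1 b^2 a b a b a) = x^4*y^3*z^2 - x^5*y^2*z - 2*x^3*y^2*z^3 - x^4*y^3 + x^4*y*z^2 - 2*x^2*y^3*z^2 + x^2*y*z^4 + 5*x^3*y^2*z + 3*x*y^2*z^3 + x^4*y + 2*x^2*y^3 - 4*x^2*y*z^2 - y*z^4 - 4*x*y^2*z - 2*x^2*y + 3*y*z^2 - x*z - y
use: trace(a^-1 b^-1 a^-1 b^2 a b a b a^-2) = trace(a^-1 b^2 a b a b a^-3)*trace(b) - trace(a^-1 b^2 a b a b a^-3 b) = x^3*y^2*z^3 - x^4*y*z^2 - x^2*y^3*z^2 - x^2*y*z^4 - x*y^2*z^3 + x^2*y^3 + 5*x^2*y*z^2 + y^3*z^2 + y*z^4 - x*y^2*z - 2*x^2*y - y^3 - 4*y*z^2 + x*z + 3*y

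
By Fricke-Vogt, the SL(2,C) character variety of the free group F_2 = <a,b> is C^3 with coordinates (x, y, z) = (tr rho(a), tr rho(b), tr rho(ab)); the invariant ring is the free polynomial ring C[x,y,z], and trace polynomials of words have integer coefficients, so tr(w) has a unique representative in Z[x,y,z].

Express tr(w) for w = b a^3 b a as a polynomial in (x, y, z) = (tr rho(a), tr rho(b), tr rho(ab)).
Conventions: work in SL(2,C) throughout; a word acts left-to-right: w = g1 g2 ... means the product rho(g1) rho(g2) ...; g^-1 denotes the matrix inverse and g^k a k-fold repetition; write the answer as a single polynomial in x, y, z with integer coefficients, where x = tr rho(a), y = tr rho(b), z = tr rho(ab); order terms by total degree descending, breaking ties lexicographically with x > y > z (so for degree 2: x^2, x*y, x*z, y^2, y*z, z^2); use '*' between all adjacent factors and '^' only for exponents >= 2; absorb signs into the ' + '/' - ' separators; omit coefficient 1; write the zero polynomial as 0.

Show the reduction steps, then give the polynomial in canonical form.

x^2*z^2 - x*y*z - x^2 - z^2 + 2

and tr(b a b a) = tr(a b) * tr(a b) - tr(1)   [split at repeated a] = z^2 - 2
tr(b a b) = tr(b) * tr(a b) - tr(a) = y*z - x
tr(a b a b a) = tr(a) * tr(b a b a) - tr(b a b) = x*z^2 - y*z - x
tr(b a^3 b a) = tr(a) * tr(a b a b a) - tr(a b a b) = x^2*z^2 - x*y*z - x^2 - z^2 + 2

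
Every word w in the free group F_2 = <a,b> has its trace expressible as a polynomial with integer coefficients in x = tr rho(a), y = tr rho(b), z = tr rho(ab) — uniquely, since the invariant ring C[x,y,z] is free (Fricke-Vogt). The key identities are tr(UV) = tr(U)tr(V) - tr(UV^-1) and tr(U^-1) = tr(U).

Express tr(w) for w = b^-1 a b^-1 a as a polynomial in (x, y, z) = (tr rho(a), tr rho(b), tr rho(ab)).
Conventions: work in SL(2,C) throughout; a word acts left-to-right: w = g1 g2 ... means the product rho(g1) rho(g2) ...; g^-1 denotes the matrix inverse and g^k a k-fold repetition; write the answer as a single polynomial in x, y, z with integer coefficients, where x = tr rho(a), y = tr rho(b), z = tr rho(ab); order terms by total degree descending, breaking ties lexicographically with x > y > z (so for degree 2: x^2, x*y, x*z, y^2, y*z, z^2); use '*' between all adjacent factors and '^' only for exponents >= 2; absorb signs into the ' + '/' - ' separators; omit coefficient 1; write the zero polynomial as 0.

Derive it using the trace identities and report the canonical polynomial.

x^2*y^2 - 2*x*y*z + z^2 - 2

apply: tr(a^2) = tr(a)*tr(a) - tr(1) = x^2 - 2
use: tr(a^2 b) = tr(a)*tr(b a) - tr(b) = x*z - y
use: tr(a b^-1 a) = tr(a^2)*tr(b) - tr(a^2 b) = x^2*y - x*z - y
apply: tr(a b a b) = tr(a b)*tr(a b) - tr(1)   [split at repeated a] = z^2 - 2
tr(a b^-1 a b) = tr(a b a)*tr(b) - tr(a b a b) = x*y*z - y^2 - z^2 + 2
use: tr(b^-1 a b^-1 a) = tr(a b^-1 a)*tr(b) - tr(a b^-1 a b) = x^2*y^2 - 2*x*y*z + z^2 - 2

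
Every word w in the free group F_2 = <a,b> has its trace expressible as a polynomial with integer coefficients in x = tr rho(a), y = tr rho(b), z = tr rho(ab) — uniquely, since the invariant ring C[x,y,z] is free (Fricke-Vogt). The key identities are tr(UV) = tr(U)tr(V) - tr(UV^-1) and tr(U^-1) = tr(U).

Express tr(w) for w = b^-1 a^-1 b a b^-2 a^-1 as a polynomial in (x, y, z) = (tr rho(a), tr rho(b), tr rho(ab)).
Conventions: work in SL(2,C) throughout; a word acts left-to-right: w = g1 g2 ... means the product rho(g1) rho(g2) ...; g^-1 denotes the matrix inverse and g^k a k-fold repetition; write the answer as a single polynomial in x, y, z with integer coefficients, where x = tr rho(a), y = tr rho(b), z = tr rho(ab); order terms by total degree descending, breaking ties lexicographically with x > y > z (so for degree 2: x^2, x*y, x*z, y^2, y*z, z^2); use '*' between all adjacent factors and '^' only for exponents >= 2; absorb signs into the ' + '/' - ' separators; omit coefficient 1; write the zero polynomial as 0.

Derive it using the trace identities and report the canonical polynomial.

-x*y^2*z^2 + x^2*y*z + y^3*z + y*z^3 - 3*y*z - x

so tr(a b^-1) = tr(a)*tr(b) - tr(a b)   [inverse elimination on b] = x*y - z
tr(a b a) = tr(a)*tr(b a) - tr(b)   [square of a] = x*z - y
so tr(a b a b) = tr(b a)*tr(b a) - tr(1)   [split at a repeated b] = z^2 - 2
tr(b^-1 a b a) = tr(a b a)*tr(b) - tr(a b a b)   [inverse elimination on b] = x*y*z - y^2 - z^2 + 2
tr(b a b^-2 a) = tr(b^-1 a b a)*tr(b) - tr(b^-1 a b a b)   [inverse elimination on b] = x*y^2*z - y^3 - y*z^2 - x*z + 3*y
reduce: tr(b a b^-2 a^-1) = tr(b a b^-2)*tr(a) - tr(b a b^-2 a)   [inverse elimination on a] = -x*y^2*z + x^2*y + y^3 + y*z^2 - 3*y
reduce: tr(a^-1 b a b^-2 a^-1) = tr(b a b^-2 a^-1)*tr(a) - tr(b a b^-2)   [inverse elimination on a] = -x^2*y^2*z + x^3*y + x*y^3 + x*y*z^2 - 4*x*y + z
tr(b^2 a) = tr(b)*tr(a b) - tr(a)   [square of b] = y*z - x
tr(b^2) = tr(b)*tr(b) - tr(1)   [square of b] = y^2 - 2
tr(a b^2 a) = tr(a)*tr(b^2 a) - tr(b^2)   [square of a] = x*y*z - x^2 - y^2 + 2
tr(a b^2 a b) = tr(b)*tr(a b a b) - tr(a b a)   [square of b] = y*z^2 - x*z - y
so tr(b^2 a b^-1 a) = tr(a b^2 a)*tr(b) - tr(a b^2 a b)   [inverse elimination on b] = x*y^2*z - x^2*y - y^3 - y*z^2 + x*z + 3*y
tr(a^-1 b^2 a b^-1) = tr(b^2 a b^-1)*tr(a) - tr(b^2 a b^-1 a)   [inverse elimination on a] = -x*y^2*z + x^2*y + y^3 + y*z^2 - 3*y
reduce: tr(b a b^-2 a^-1 b) = tr(a^-1 b^2 a b^-1)*tr(b) - tr(a^-1 b^2 a)   [inverse elimination on b] = -x*y^3*z + x^2*y^2 + y^4 + y^2*z^2 - 4*y^2 + 2
tr(b a b a b a) = tr(a b)*tr(a b a b) - tr(a^-1 b^-1)   [split at a repeated a] = z^3 - 3*z
so tr(a^-1 b a b a b) = tr(b a b a b)*tr(a) - tr(b a b a b a)   [inverse elimination on a] = x*y*z^2 - x^2*z - z^3 - x*y + 3*z
tr(a^-1 b a b a b^-1) = tr(a^-1 b a b a)*tr(b) - tr(a^-1 b a b a b)   [inverse elimination on b] = -x*y*z^2 + x^2*z + y^2*z + z^3 - 3*z
tr(b a b^-2 a^-1 b a) = tr(a^-1 b a b a b^-1)*tr(b) - tr(a^-1 b a b a)   [inverse elimination on b] = -x*y^2*z^2 + x^2*y*z + y^3*z + y*z^3 - 4*y*z + x
tr(a^-1 b a b^-2 a^-1 b) = tr(b a b^-2 a^-1 b)*tr(a) - tr(b a b^-2 a^-1 b a)   [inverse elimination on a] = -x^2*y^3*z + x^3*y^2 + x*y^4 + 2*x*y^2*z^2 - x^2*y*z - y^3*z - y*z^3 - 4*x*y^2 + 4*y*z + x
tr(b^-1 a^-1 b a b^-2 a^-1) = tr(a^-1 b a b^-2 a^-1)*tr(b) - tr(a^-1 b a b^-2 a^-1 b)   [inverse elimination on b] = -x*y^2*z^2 + x^2*y*z + y^3*z + y*z^3 - 3*y*z - x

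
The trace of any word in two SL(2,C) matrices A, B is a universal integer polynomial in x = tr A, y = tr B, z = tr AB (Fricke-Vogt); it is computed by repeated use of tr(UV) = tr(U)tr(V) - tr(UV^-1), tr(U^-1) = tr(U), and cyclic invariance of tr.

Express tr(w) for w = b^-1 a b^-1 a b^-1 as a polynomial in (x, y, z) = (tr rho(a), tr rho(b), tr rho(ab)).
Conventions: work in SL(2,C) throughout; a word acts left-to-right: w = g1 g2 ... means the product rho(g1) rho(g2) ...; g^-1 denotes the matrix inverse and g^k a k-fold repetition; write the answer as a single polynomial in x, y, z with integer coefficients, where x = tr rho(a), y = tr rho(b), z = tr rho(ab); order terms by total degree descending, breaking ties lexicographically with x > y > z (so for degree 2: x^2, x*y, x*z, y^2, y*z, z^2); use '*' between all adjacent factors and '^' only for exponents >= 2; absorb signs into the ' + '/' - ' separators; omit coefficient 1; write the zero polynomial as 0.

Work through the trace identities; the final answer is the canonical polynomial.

next, tr(a^2) = tr(a) tr(a) - tr(1)  (reduce the a square) = x^2 - 2
tr(a^2 b) = tr(a) tr(b a) - tr(b)  (reduce the a square) = x*z - y
and tr(a b^-1 a) = tr(a^2) tr(b) - tr(a^2 b)  (eliminate b^-1) = x^2*y - x*z - y
tr(a b a b) = tr(b a) tr(b a) - tr(1)  (split on b) = z^2 - 2
and tr(a b^-1 a b) = tr(a b a) tr(b) - tr(a b a b)  (eliminate b^-1) = x*y*z - y^2 - z^2 + 2
tr(a b^-1 a b^-1) = tr(a b^-1 a) tr(b) - tr(a b^-1 a b)  (eliminate b^-1) = x^2*y^2 - 2*x*y*z + z^2 - 2
tr(b^-1 a b^-1 a b^-1) = tr(a b^-1 a b^-1) tr(b) - tr(a b^-1 a)  (eliminate b^-1) = x^2*y^3 - 2*x*y^2*z - x^2*y + y*z^2 + x*z - y

x^2*y^3 - 2*x*y^2*z - x^2*y + y*z^2 + x*z - y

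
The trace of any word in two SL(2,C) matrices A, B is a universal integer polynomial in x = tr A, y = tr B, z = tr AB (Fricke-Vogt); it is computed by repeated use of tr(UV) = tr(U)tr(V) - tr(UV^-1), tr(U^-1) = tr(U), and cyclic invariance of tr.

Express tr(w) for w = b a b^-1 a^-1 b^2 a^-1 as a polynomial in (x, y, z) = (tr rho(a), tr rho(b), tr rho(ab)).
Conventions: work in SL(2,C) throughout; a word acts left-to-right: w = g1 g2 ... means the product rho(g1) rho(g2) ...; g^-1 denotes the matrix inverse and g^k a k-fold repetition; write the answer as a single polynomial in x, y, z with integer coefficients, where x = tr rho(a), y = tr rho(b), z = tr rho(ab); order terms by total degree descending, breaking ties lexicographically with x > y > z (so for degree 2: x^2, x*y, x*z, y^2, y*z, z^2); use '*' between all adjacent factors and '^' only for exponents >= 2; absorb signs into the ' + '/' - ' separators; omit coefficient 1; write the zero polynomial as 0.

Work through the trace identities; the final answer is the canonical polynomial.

reduce: tr(b^2 a) = tr(b) * tr(a b) - tr(a) = y*z - x
tr(a^2 b) = tr(a) * tr(b a) - tr(b) = x*z - y
reduce: tr(a^2) = tr(a) * tr(a) - tr(1) = x^2 - 2
so tr(b a^2 b) = tr(b) * tr(a^2 b) - tr(a^2) = x*y*z - x^2 - y^2 + 2
tr(a b^3 a) = tr(b) * tr(b a^2 b) - tr(b a^2) = x*y^2*z - x^2*y - y^3 - x*z + 3*y
tr(a b a b) = tr(a b) * tr(a b) - tr(1)   [split at repeated a] = z^2 - 2
reduce: tr(a b a b^2) = tr(b) * tr(a b a b) - tr(a b a) = y*z^2 - x*z - y
tr(a b^3 a b) = tr(b) * tr(a b a b^2) - tr(a b a b) = y^2*z^2 - x*y*z - y^2 - z^2 + 2
so tr(b^3 a b^-1 a) = tr(a b^3 a) * tr(b) - tr(a b^3 a b) = x*y^3*z - x^2*y^2 - y^4 - y^2*z^2 + 4*y^2 + z^2 - 2
so tr(b a b^-1 a^-1 b^2) = tr(b^3 a b^-1) * tr(a) - tr(b^3 a b^-1 a) = -x*y^3*z + x^2*y^2 + y^4 + y^2*z^2 + x*y*z - x^2 - 4*y^2 - z^2 + 2
so tr(b^2 a b) = tr(b) * tr(a b^2) - tr(a b) = y^2*z - x*y - z
tr(a b a b a b) = tr(a b) * tr(a b a b) - tr(a^-1 b^-1)   [split at repeated a] = z^3 - 3*z
tr(a b a b a) = tr(a) * tr(b a b a) - tr(b a b) = x*z^2 - y*z - x
tr(b^2 a b a b a) = tr(b) * tr(a b a b a b) - tr(a b a b a) = y*z^3 - x*z^2 - 2*y*z + x
reduce: tr(a^-1 b^2 a b a b) = tr(b^2 a b a b) * tr(a) - tr(b^2 a b a b a) = x*y^2*z^2 - x^2*y*z - y*z^3 - x*y^2 + 2*y*z + x
tr(b a b^-1 a^-1 b^2 a) = tr(a^-1 b^2 a b a) * tr(b) - tr(a^-1 b^2 a b a b) = -x*y^2*z^2 + x^2*y*z + y^3*z + y*z^3 - 3*y*z - x
reduce: tr(b a b^-1 a^-1 b^2 a^-1) = tr(b a b^-1 a^-1 b^2) * tr(a) - tr(b a b^-1 a^-1 b^2 a) = -x^2*y^3*z + x^3*y^2 + x*y^4 + 2*x*y^2*z^2 - y^3*z - y*z^3 - x^3 - 4*x*y^2 - x*z^2 + 3*y*z + 3*x

-x^2*y^3*z + x^3*y^2 + x*y^4 + 2*x*y^2*z^2 - y^3*z - y*z^3 - x^3 - 4*x*y^2 - x*z^2 + 3*y*z + 3*x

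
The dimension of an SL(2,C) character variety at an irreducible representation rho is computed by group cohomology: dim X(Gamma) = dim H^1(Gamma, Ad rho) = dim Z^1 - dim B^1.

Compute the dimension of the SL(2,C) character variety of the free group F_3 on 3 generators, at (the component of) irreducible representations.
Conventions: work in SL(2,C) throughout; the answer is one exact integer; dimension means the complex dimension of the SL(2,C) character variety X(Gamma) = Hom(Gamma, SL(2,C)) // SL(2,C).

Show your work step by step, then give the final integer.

6

Here Gamma is free of rank 3 — no relator constrains a cocycle.
So Z^1 = (sl_2)^3 in full: dim Z^1 = 9.
Irreducibility makes the coboundary map sl_2 -> Z^1 injective (trivial centralizer), so dim B^1 = 3.
Therefore dim X = 9 - 3 = 6.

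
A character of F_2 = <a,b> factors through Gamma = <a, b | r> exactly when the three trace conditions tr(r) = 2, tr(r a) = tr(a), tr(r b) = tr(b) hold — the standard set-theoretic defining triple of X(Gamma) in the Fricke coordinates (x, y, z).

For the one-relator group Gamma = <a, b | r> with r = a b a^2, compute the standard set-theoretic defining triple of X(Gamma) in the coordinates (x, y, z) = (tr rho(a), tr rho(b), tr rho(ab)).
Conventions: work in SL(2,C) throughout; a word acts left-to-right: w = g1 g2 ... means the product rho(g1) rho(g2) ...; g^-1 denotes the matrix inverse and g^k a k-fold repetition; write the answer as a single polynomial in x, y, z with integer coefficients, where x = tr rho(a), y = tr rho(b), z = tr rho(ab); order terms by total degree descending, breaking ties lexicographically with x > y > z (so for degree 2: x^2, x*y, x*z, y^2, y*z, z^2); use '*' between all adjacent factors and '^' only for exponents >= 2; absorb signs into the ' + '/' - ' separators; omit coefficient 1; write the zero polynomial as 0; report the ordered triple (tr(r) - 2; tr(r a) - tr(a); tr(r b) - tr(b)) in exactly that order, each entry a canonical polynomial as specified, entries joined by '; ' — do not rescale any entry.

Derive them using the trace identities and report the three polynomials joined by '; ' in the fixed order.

x^2*z - x*y - z - 2; x^3*z - x^2*y - 2*x*z - x + y; x*z^2 - y*z - x - y

trace(b a^2) = trace(a) trace(b a) - trace(b) = x*z - y
trace(a b a^2) = trace(a) trace(b a^2) - trace(b a) = x^2*z - x*y - z
trace(a b a^3) = trace(a) trace(b a^3) - trace(b a^2) = x^3*z - x^2*y - 2*x*z + y
reduce: trace(b a b a) = trace(b a) trace(b a) - trace(1)   [split at a repeated b] = z^2 - 2
trace(b a b) = trace(b) trace(a b) - trace(a)   [square of b] = y*z - x
trace(a b a^2 b) = trace(a) trace(b a b a) - trace(b a b)   [square of a] = x*z^2 - y*z - x
assemble the triple (trace(r) - 2; trace(r a) - x; trace(r b) - y)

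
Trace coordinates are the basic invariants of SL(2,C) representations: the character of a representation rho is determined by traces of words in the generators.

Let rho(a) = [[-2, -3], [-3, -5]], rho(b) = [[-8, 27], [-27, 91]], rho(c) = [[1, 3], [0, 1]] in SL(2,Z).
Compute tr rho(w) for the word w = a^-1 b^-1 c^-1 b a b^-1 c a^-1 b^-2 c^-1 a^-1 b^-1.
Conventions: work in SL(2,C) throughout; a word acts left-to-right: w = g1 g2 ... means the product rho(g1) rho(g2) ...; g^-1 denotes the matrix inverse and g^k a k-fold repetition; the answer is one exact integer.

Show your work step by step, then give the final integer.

784268175786068

rho(a^-1) = [[-5, 3], [3, -2]]
... * rho(b^-1) = [[91, -27], [27, -8]]  ->  [[-374, 111], [219, -65]]
... * rho(c^-1) = [[1, -3], [0, 1]]  ->  [[-374, 1233], [219, -722]]
... * rho(b) = [[-8, 27], [-27, 91]]  ->  [[-30299, 102105], [17742, -59789]]
... * rho(a) = [[-2, -3], [-3, -5]]  ->  [[-245717, -419628], [143883, 245719]]
... * rho(b^-1) = [[91, -27], [27, -8]]  ->  [[-33690203, 9991383], [19727766, -5850593]]
... * rho(c) = [[1, 3], [0, 1]]  ->  [[-33690203, -91079226], [19727766, 53332705]]
... * rho(a^-1) = [[-5, 3], [3, -2]]  ->  [[-104786663, 81087843], [61359285, -47482112]]
... * rho(b^-1) = [[91, -27], [27, -8]]  ->  [[-7346214572, 2180537157], [4301677911, -1276843799]]
... * rho(b^-1) = [[91, -27], [27, -8]]  ->  [[-609631022813, 180903496188], [356977907328, -105930553205]]
... * rho(c^-1) = [[1, -3], [0, 1]]  ->  [[-609631022813, 2009796564627], [356977907328, -1176864275189]]
... * rho(a^-1) = [[-5, 3], [3, -2]]  ->  [[9077544807946, -5848486197693], [-5315482362207, 3424662272362]]
... * rho(b^-1) = [[91, -27], [27, -8]]  ->  [[668147450185375, -198305820232998], [-391243013607063, 116120725600693]]
tr = 668147450185375 + 116120725600693 = 784268175786068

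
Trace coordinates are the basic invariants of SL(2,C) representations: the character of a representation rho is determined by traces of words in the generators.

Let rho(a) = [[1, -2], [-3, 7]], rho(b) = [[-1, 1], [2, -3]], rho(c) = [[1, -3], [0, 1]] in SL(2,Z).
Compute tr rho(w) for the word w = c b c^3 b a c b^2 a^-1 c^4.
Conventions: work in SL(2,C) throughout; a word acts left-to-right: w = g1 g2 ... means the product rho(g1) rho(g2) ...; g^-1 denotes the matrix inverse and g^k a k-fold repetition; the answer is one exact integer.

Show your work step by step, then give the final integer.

475036

rho(c) = [[1, -3], [0, 1]]
... * rho(b) = [[-1, 1], [2, -3]]  ->  [[-7, 10], [2, -3]]
... * rho(c) = [[1, -3], [0, 1]]  ->  [[-7, 31], [2, -9]]
... * rho(c) = [[1, -3], [0, 1]]  ->  [[-7, 52], [2, -15]]
... * rho(c) = [[1, -3], [0, 1]]  ->  [[-7, 73], [2, -21]]
... * rho(b) = [[-1, 1], [2, -3]]  ->  [[153, -226], [-44, 65]]
... * rho(a) = [[1, -2], [-3, 7]]  ->  [[831, -1888], [-239, 543]]
... * rho(c) = [[1, -3], [0, 1]]  ->  [[831, -4381], [-239, 1260]]
... * rho(b) = [[-1, 1], [2, -3]]  ->  [[-9593, 13974], [2759, -4019]]
... * rho(b) = [[-1, 1], [2, -3]]  ->  [[37541, -51515], [-10797, 14816]]
... * rho(a^-1) = [[7, 2], [3, 1]]  ->  [[108242, 23567], [-31131, -6778]]
... * rho(c) = [[1, -3], [0, 1]]  ->  [[108242, -301159], [-31131, 86615]]
... * rho(c) = [[1, -3], [0, 1]]  ->  [[108242, -625885], [-31131, 180008]]
... * rho(c) = [[1, -3], [0, 1]]  ->  [[108242, -950611], [-31131, 273401]]
... * rho(c) = [[1, -3], [0, 1]]  ->  [[108242, -1275337], [-31131, 366794]]
tr = 108242 + 366794 = 475036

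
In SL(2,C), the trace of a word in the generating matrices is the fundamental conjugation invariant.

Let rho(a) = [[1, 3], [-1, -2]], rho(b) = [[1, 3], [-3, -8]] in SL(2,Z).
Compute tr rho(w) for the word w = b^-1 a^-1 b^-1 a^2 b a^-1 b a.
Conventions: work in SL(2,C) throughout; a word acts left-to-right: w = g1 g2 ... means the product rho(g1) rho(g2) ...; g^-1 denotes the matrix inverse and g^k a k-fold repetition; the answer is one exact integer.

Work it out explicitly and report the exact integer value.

rho(b^-1) = [[-8, -3], [3, 1]]
... * rho(a^-1) = [[-2, -3], [1, 1]]  ->  [[13, 21], [-5, -8]]
... * rho(b^-1) = [[-8, -3], [3, 1]]  ->  [[-41, -18], [16, 7]]
... * rho(a) = [[1, 3], [-1, -2]]  ->  [[-23, -87], [9, 34]]
... * rho(a) = [[1, 3], [-1, -2]]  ->  [[64, 105], [-25, -41]]
... * rho(b) = [[1, 3], [-3, -8]]  ->  [[-251, -648], [98, 253]]
... * rho(a^-1) = [[-2, -3], [1, 1]]  ->  [[-146, 105], [57, -41]]
... * rho(b) = [[1, 3], [-3, -8]]  ->  [[-461, -1278], [180, 499]]
... * rho(a) = [[1, 3], [-1, -2]]  ->  [[817, 1173], [-319, -458]]
tr = 817 + -458 = 359

359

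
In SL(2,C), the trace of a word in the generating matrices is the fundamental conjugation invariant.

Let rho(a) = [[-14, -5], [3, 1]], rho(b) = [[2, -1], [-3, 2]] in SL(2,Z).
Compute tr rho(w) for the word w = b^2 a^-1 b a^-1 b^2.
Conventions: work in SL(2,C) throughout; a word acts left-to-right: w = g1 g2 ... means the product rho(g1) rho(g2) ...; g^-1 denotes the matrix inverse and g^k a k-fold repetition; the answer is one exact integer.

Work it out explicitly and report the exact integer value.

73402

rho(b) = [[2, -1], [-3, 2]]
... * rho(b) = [[2, -1], [-3, 2]]  ->  [[7, -4], [-12, 7]]
... * rho(a^-1) = [[1, 5], [-3, -14]]  ->  [[19, 91], [-33, -158]]
... * rho(b) = [[2, -1], [-3, 2]]  ->  [[-235, 163], [408, -283]]
... * rho(a^-1) = [[1, 5], [-3, -14]]  ->  [[-724, -3457], [1257, 6002]]
... * rho(b) = [[2, -1], [-3, 2]]  ->  [[8923, -6190], [-15492, 10747]]
... * rho(b) = [[2, -1], [-3, 2]]  ->  [[36416, -21303], [-63225, 36986]]
tr = 36416 + 36986 = 73402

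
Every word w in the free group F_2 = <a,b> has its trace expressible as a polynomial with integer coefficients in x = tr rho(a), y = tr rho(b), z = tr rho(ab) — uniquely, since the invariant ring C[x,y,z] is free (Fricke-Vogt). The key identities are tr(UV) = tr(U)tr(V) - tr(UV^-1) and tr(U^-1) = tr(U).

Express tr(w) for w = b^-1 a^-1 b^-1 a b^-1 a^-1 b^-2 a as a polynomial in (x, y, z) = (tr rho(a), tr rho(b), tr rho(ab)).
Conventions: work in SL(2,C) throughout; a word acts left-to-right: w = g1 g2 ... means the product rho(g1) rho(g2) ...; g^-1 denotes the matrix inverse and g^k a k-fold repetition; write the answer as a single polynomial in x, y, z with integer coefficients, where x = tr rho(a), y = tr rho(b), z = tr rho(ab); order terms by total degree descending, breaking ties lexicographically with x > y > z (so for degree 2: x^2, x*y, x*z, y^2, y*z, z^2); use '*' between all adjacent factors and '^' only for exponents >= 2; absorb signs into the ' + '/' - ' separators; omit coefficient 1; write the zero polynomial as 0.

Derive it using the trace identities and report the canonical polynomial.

x^2*y^3*z^2 - 2*x^3*y^2*z - 2*x*y^2*z^3 + x^4*y + 2*x^2*y*z^2 + y*z^4 + 3*x*y^2*z - 3*x^2*y - 3*y*z^2 + y

tr(b^-1 a) = tr(a) * tr(b) - tr(a b) = x*y - z
and tr(b^-1 a b^-1) = tr(b^-1 a) * tr(b) - tr(b^-1 a b) = x*y^2 - y*z - x
and tr(a^2) = tr(a) * tr(a) - tr(1) = x^2 - 2
tr(a^2 b) = tr(a) * tr(b a) - tr(b) = x*z - y
tr(a b^-1 a) = tr(a^2) * tr(b) - tr(a^2 b) = x^2*y - x*z - y
next, tr(a b a b) = tr(b a) * tr(b a) - tr(1)   [split at repeated b] = z^2 - 2
tr(a b^-1 a b) = tr(a b a) * tr(b) - tr(a b a b) = x*y*z - y^2 - z^2 + 2
tr(b^-1 a b^-1 a) = tr(a b^-1 a) * tr(b) - tr(a b^-1 a b) = x^2*y^2 - 2*x*y*z + z^2 - 2
tr(a b^-1 a^-1 b^-1) = tr(b^-1 a b^-1) * tr(a) - tr(b^-1 a b^-1 a) = x*y*z - x^2 - z^2 + 2
tr(b^-1 a b^-1 a^-1 b^-1) = tr(a b^-1 a^-1 b^-1) * tr(b) - tr(a b^-1 a^-1) = x*y^2*z - x^2*y - y*z^2 + y
next, tr(a^2 b a) = tr(a) * tr(b a^2) - tr(b a) = x^2*z - x*y - z
and tr(b a b) = tr(b) * tr(a b) - tr(a) = y*z - x
tr(a^2 b a b) = tr(a) * tr(b a b a) - tr(b a b) = x*z^2 - y*z - x
tr(b^-1 a^2 b a) = tr(a^2 b a) * tr(b) - tr(a^2 b a b) = x^2*y*z - x*y^2 - x*z^2 + x
and tr(a b a^-1 b^-1 a) = tr(b^-1 a^2 b) * tr(a) - tr(b^-1 a^2 b a) = -x^2*y*z + x^3 + x*y^2 + x*z^2 - 3*x
tr(a^2 b a b a) = tr(a) * tr(a b a b a) - tr(a b a b) = x^2*z^2 - x*y*z - x^2 - z^2 + 2
and tr(b a b a b a) = tr(a b) * tr(a b a b) - tr(a^-1 b^-1)   [split at repeated a] = z^3 - 3*z
and tr(b a b a b) = tr(b) * tr(a b a b) - tr(a b a) = y*z^2 - x*z - y
and tr(a^2 b a b a b) = tr(a) * tr(b a b a b a) - tr(b a b a b) = x*z^3 - y*z^2 - 2*x*z + y
and tr(b^-1 a^2 b a b a) = tr(a^2 b a b a) * tr(b) - tr(a^2 b a b a b) = x^2*y*z^2 - x*y^2*z - x*z^3 - x^2*y + 2*x*z + y
and tr(a b a b a^-1 b^-1 a) = tr(b^-1 a^2 b a b) * tr(a) - tr(b^-1 a^2 b a b a) = -x^2*y*z^2 + x^3*z + x*y^2*z + x*z^3 - 3*x*z - y
tr(a b a b a b a b) = tr(a b a b a b) * tr(a b) - tr(b a b a)   [split at repeated a] = z^4 - 4*z^2 + 2
tr(b^-1 a b a b a b a) = tr(a b a b a b a) * tr(b) - tr(a b a b a b a b) = x*y*z^3 - y^2*z^2 - z^4 - 2*x*y*z + y^2 + 4*z^2 - 2
tr(a b a b a^-1 b^-1 a b) = tr(b^-1 a b a b a b) * tr(a) - tr(b^-1 a b a b a b a) = -x*y*z^3 + x^2*z^2 + y^2*z^2 + z^4 + x*y*z - x^2 - y^2 - 4*z^2 + 2
tr(b a b a^-1 b^-1 a b^-1 a) = tr(a b a b a^-1 b^-1 a) * tr(b) - tr(a b a b a^-1 b^-1 a b) = -x^2*y^2*z^2 + x^3*y*z + x*y^3*z + 2*x*y*z^3 - x^2*z^2 - y^2*z^2 - z^4 - 4*x*y*z + x^2 + 4*z^2 - 2
tr(a b a^-1 b^-1 a b^-1 a^-1 b) = tr(b a b a^-1 b^-1 a b^-1) * tr(a) - tr(b a b a^-1 b^-1 a b^-1 a) = x^2*y^2*z^2 - 2*x^3*y*z - x*y^3*z - 2*x*y*z^3 + x^4 + x^2*y^2 + 2*x^2*z^2 + y^2*z^2 + z^4 + 4*x*y*z - 4*x^2 - 4*z^2 + 2
tr(a^-1 b^-1 a b^-1 a^-1 b^-1 a b) = tr(a b a^-1 b^-1 a b^-1 a^-1) * tr(b) - tr(a b a^-1 b^-1 a b^-1 a^-1 b) = -x^2*y^2*z^2 + 2*x^3*y*z + x*y^3*z + 2*x*y*z^3 - x^4 - x^2*y^2 - 2*x^2*z^2 - y^2*z^2 - z^4 - 4*x*y*z + 4*x^2 + y^2 + 4*z^2 - 2
and tr(b^-1 a b^-1 a^-1 b^-1 a b^-1 a^-1) = tr(a^-1 b^-1 a b^-1 a^-1 b^-1 a) * tr(b) - tr(a^-1 b^-1 a b^-1 a^-1 b^-1 a b) = x^2*y^2*z^2 - 2*x^3*y*z - 2*x*y*z^3 + x^4 + 2*x^2*z^2 + z^4 + 4*x*y*z - 4*x^2 - 4*z^2 + 2
tr(b^-1 a b^-2) = tr(a b^-2) * tr(b) - tr(a b^-1) = x*y^3 - y^2*z - 2*x*y + z
next, tr(b^-1 a b^-2 a) = tr(b^-1 a b^-1 a) * tr(b) - tr(b^-1 a b^-1 a b) = x^2*y^3 - 2*x*y^2*z - x^2*y + y*z^2 + x*z - y
next, tr(b^-1 a^-1 b^-1 a b^-1) = tr(b^-1 a b^-2) * tr(a) - tr(b^-1 a b^-2 a) = x*y^2*z - x^2*y - y*z^2 + y
next, tr(b^-1 a^-1 b^-1 a b^-1 a^-1 b^-2 a) = tr(b^-1 a b^-1 a^-1 b^-1 a b^-1 a^-1) * tr(b) - tr(b^-1 a b^-1 a^-1 b^-1 a b^-1 a^-1 b) = x^2*y^3*z^2 - 2*x^3*y^2*z - 2*x*y^2*z^3 + x^4*y + 2*x^2*y*z^2 + y*z^4 + 3*x*y^2*z - 3*x^2*y - 3*y*z^2 + y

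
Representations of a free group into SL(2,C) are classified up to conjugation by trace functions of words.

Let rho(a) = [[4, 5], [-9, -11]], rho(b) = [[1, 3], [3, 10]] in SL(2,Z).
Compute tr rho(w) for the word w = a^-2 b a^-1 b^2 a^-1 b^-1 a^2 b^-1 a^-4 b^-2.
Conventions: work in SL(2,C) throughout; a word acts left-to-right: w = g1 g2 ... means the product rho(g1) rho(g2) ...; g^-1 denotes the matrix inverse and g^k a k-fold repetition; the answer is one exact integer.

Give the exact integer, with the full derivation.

rho(a^-1) = [[-11, -5], [9, 4]]
... * rho(a^-1) = [[-11, -5], [9, 4]]  ->  [[76, 35], [-63, -29]]
... * rho(b) = [[1, 3], [3, 10]]  ->  [[181, 578], [-150, -479]]
... * rho(a^-1) = [[-11, -5], [9, 4]]  ->  [[3211, 1407], [-2661, -1166]]
... * rho(b) = [[1, 3], [3, 10]]  ->  [[7432, 23703], [-6159, -19643]]
... * rho(b) = [[1, 3], [3, 10]]  ->  [[78541, 259326], [-65088, -214907]]
... * rho(a^-1) = [[-11, -5], [9, 4]]  ->  [[1469983, 644599], [-1218195, -534188]]
... * rho(b^-1) = [[10, -3], [-3, 1]]  ->  [[12766033, -3765350], [-10579386, 3120397]]
... * rho(a) = [[4, 5], [-9, -11]]  ->  [[84952282, 105249015], [-70401117, -87221297]]
... * rho(a) = [[4, 5], [-9, -11]]  ->  [[-607432007, -732977755], [503387205, 607428682]]
... * rho(b^-1) = [[10, -3], [-3, 1]]  ->  [[-3875386805, 1089318266], [3211586004, -902732933]]
... * rho(a^-1) = [[-11, -5], [9, 4]]  ->  [[52433119249, 23734207089], [-43452042441, -19668861752]]
... * rho(a^-1) = [[-11, -5], [9, 4]]  ->  [[-363156447938, -167228767889], [300952711083, 138584765197]]
... * rho(a^-1) = [[-11, -5], [9, 4]]  ->  [[2489662016317, 1146867168134], [-2063216935140, -950424494627]]
... * rho(a^-1) = [[-11, -5], [9, 4]]  ->  [[-17064477666281, -7860841409049], [14141565834897, 6514386697192]]
... * rho(b^-1) = [[10, -3], [-3, 1]]  ->  [[-147062252435663, 43332591589794], [121872498257394, -35910310807499]]
... * rho(b^-1) = [[10, -3], [-3, 1]]  ->  [[-1600620299126012, 484519348896783], [1326455914996437, -401527805579681]]
tr = -1600620299126012 + -401527805579681 = -2002148104705693

-2002148104705693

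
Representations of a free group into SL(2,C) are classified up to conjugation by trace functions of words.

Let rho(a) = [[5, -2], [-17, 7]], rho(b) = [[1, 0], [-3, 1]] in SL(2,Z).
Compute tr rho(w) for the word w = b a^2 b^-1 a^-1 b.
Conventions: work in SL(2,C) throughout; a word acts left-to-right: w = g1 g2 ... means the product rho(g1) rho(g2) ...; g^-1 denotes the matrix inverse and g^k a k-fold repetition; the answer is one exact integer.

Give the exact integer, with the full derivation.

882

rho(b) = [[1, 0], [-3, 1]]
... * rho(a) = [[5, -2], [-17, 7]]  ->  [[5, -2], [-32, 13]]
... * rho(a) = [[5, -2], [-17, 7]]  ->  [[59, -24], [-381, 155]]
... * rho(b^-1) = [[1, 0], [3, 1]]  ->  [[-13, -24], [84, 155]]
... * rho(a^-1) = [[7, 2], [17, 5]]  ->  [[-499, -146], [3223, 943]]
... * rho(b) = [[1, 0], [-3, 1]]  ->  [[-61, -146], [394, 943]]
tr = -61 + 943 = 882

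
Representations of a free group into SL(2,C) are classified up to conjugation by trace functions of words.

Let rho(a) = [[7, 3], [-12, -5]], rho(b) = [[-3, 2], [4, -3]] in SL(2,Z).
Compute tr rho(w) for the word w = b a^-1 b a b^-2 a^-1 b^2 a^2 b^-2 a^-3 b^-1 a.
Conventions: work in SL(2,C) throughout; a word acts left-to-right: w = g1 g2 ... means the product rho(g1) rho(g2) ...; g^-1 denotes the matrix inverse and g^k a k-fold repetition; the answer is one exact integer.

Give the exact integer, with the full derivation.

rho(b) = [[-3, 2], [4, -3]]
... * rho(a^-1) = [[-5, -3], [12, 7]]  ->  [[39, 23], [-56, -33]]
... * rho(b) = [[-3, 2], [4, -3]]  ->  [[-25, 9], [36, -13]]
... * rho(a) = [[7, 3], [-12, -5]]  ->  [[-283, -120], [408, 173]]
... * rho(b^-1) = [[-3, -2], [-4, -3]]  ->  [[1329, 926], [-1916, -1335]]
... * rho(b^-1) = [[-3, -2], [-4, -3]]  ->  [[-7691, -5436], [11088, 7837]]
... * rho(a^-1) = [[-5, -3], [12, 7]]  ->  [[-26777, -14979], [38604, 21595]]
... * rho(b) = [[-3, 2], [4, -3]]  ->  [[20415, -8617], [-29432, 12423]]
... * rho(b) = [[-3, 2], [4, -3]]  ->  [[-95713, 66681], [137988, -96133]]
... * rho(a) = [[7, 3], [-12, -5]]  ->  [[-1470163, -620544], [2119512, 894629]]
... * rho(a) = [[7, 3], [-12, -5]]  ->  [[-2844613, -1307769], [4101036, 1885391]]
... * rho(b^-1) = [[-3, -2], [-4, -3]]  ->  [[13764915, 9612533], [-19844672, -13858245]]
... * rho(b^-1) = [[-3, -2], [-4, -3]]  ->  [[-79744877, -56367429], [114966996, 81264079]]
... * rho(a^-1) = [[-5, -3], [12, 7]]  ->  [[-277684763, -155337372], [400333968, 223947565]]
... * rho(a^-1) = [[-5, -3], [12, 7]]  ->  [[-475624649, -254307315], [685700940, 366631051]]
... * rho(a^-1) = [[-5, -3], [12, 7]]  ->  [[-673564535, -353277258], [971067912, 509314537]]
... * rho(b^-1) = [[-3, -2], [-4, -3]]  ->  [[3433802637, 2406960844], [-4950461884, -3470079435]]
... * rho(a) = [[7, 3], [-12, -5]]  ->  [[-4846911669, -1733396309], [6987720032, 2499011523]]
tr = -4846911669 + 2499011523 = -2347900146

-2347900146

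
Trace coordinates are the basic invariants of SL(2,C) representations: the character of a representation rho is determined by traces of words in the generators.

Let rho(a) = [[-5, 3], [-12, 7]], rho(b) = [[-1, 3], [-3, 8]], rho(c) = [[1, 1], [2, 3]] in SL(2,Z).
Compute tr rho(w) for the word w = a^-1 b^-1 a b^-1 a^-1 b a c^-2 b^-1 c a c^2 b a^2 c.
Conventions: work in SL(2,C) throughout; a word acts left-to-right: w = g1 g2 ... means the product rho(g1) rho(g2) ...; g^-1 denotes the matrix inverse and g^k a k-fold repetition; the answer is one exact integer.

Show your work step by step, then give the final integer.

rho(a^-1) = [[7, -3], [12, -5]]
... * rho(b^-1) = [[8, -3], [3, -1]]  ->  [[47, -18], [81, -31]]
... * rho(a) = [[-5, 3], [-12, 7]]  ->  [[-19, 15], [-33, 26]]
... * rho(b^-1) = [[8, -3], [3, -1]]  ->  [[-107, 42], [-186, 73]]
... * rho(a^-1) = [[7, -3], [12, -5]]  ->  [[-245, 111], [-426, 193]]
... * rho(b) = [[-1, 3], [-3, 8]]  ->  [[-88, 153], [-153, 266]]
... * rho(a) = [[-5, 3], [-12, 7]]  ->  [[-1396, 807], [-2427, 1403]]
... * rho(c^-1) = [[3, -1], [-2, 1]]  ->  [[-5802, 2203], [-10087, 3830]]
... * rho(c^-1) = [[3, -1], [-2, 1]]  ->  [[-21812, 8005], [-37921, 13917]]
... * rho(b^-1) = [[8, -3], [3, -1]]  ->  [[-150481, 57431], [-261617, 99846]]
... * rho(c) = [[1, 1], [2, 3]]  ->  [[-35619, 21812], [-61925, 37921]]
... * rho(a) = [[-5, 3], [-12, 7]]  ->  [[-83649, 45827], [-145427, 79672]]
... * rho(c) = [[1, 1], [2, 3]]  ->  [[8005, 53832], [13917, 93589]]
... * rho(c) = [[1, 1], [2, 3]]  ->  [[115669, 169501], [201095, 294684]]
... * rho(b) = [[-1, 3], [-3, 8]]  ->  [[-624172, 1703015], [-1085147, 2960757]]
... * rho(a) = [[-5, 3], [-12, 7]]  ->  [[-17315320, 10048589], [-30103349, 17469858]]
... * rho(a) = [[-5, 3], [-12, 7]]  ->  [[-34006468, 18394163], [-59121551, 31978959]]
... * rho(c) = [[1, 1], [2, 3]]  ->  [[2781858, 21176021], [4836367, 36815326]]
tr = 2781858 + 36815326 = 39597184

39597184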